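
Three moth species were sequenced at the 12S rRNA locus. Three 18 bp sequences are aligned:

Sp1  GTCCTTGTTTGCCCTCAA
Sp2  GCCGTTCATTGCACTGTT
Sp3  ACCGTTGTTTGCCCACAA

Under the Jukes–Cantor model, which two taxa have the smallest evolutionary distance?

Sp1 and Sp3

Sp1–Sp2: 8/18 differ, p = 0.444, d = 0.673.
Sp1–Sp3: 4/18 differ, p = 0.222, d = 0.264.
Sp2–Sp3: 8/18 differ, p = 0.444, d = 0.673.
The smallest distance is between Sp1 and Sp3.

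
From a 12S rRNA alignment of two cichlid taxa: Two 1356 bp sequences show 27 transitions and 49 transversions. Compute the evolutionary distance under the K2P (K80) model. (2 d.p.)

P = 27/1356 ≈ 0.019912 and Q = 49/1356 ≈ 0.036136.
Under the Kimura two-parameter model, d = −½ ln(1 − 2P − Q) − ¼ ln(1 − 2Q).
1 − 2P − Q = 0.92404, giving −½ ln(0.92404) = 0.039500.
1 − 2Q = 0.927728, giving −¼ ln(0.927728) = 0.018754.
d = 0.039500 + 0.018754 = 0.058254.

0.06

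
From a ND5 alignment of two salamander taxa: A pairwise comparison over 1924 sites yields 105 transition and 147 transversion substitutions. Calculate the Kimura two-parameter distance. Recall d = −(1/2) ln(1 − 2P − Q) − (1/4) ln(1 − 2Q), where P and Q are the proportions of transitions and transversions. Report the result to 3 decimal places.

0.144

P = 105/1924 ≈ 0.054574 and Q = 147/1924 ≈ 0.076403.
Under the Kimura two-parameter model, d = −½ ln(1 − 2P − Q) − ¼ ln(1 − 2Q).
1 − 2P − Q = 0.814449, giving −½ ln(0.814449) = 0.102622.
1 − 2Q = 0.847194, giving −¼ ln(0.847194) = 0.041456.
d = 0.102622 + 0.041456 = 0.144078.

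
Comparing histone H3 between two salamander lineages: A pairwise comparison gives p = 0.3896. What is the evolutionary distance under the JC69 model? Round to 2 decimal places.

0.55

d = −(3/4) ln(1 − 4p/3) = −0.75 ln(1 − 0.519467) = −0.75 ln(0.480533)
  = −0.75 × (-0.732859) = 0.549644 substitutions/site.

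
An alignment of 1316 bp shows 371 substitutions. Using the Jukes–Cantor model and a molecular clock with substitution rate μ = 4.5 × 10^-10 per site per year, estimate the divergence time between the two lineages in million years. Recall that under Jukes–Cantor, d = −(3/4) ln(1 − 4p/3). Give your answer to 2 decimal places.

392.85

p = 371/1316 ≈ 0.281915.
d = −(3/4) ln(1 − 4p/3) = −0.75 ln(1 − 0.375887) = −0.75 ln(0.624113)
  = −0.75 × (-0.471424) = 0.353568 substitutions/site.
Under a molecular clock d = 2μt, so t = d/(2μ) = 0.353568 / (2 × 4.5 × 10^-10) = 392.85 million years.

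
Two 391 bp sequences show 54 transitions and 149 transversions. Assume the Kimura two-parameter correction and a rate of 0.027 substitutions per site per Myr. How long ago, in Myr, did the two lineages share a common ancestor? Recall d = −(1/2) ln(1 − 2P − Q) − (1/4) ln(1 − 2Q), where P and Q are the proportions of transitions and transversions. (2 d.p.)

16.56

P = 54/391 ≈ 0.138107 and Q = 149/391 ≈ 0.381074.
Under the Kimura two-parameter model, d = −½ ln(1 − 2P − Q) − ¼ ln(1 − 2Q).
1 − 2P − Q = 0.342712, giving −½ ln(0.342712) = 0.535432.
1 − 2Q = 0.237852, giving −¼ ln(0.237852) = 0.359027.
d = 0.535432 + 0.359027 = 0.894459.
Under a molecular clock d = 2μt, so t = d/(2μ) = 0.894459 / (2 × 0.027) = 16.56 Myr.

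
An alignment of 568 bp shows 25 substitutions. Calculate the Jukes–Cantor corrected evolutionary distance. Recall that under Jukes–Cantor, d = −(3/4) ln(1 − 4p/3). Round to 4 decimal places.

0.0454

p = 25/568 ≈ 0.044014.
d = −(3/4) ln(1 − 4p/3) = −0.75 ln(1 − 0.058685) = −0.75 ln(0.941315)
  = −0.75 × (-0.060477) = 0.045358 substitutions/site.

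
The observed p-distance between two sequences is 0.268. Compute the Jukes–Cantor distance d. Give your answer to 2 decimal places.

0.33

d = −(3/4) ln(1 − 4p/3) = −0.75 ln(1 − 0.357333) = −0.75 ln(0.642667)
  = −0.75 × (-0.442129) = 0.331597 substitutions/site.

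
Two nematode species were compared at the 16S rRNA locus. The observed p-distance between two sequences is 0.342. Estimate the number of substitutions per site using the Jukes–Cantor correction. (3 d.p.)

d = −(3/4) ln(1 − 4p/3) = −0.75 ln(1 − 0.456) = −0.75 ln(0.544)
  = −0.75 × (-0.608806) = 0.456605 substitutions/site.

0.457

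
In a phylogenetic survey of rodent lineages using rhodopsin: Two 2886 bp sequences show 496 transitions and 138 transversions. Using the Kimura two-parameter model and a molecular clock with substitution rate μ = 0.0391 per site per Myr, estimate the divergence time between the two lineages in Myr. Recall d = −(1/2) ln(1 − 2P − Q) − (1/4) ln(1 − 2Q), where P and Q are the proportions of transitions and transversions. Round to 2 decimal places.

3.50

P = 496/2886 ≈ 0.171864 and Q = 138/2886 ≈ 0.047817.
Under the Kimura two-parameter model, d = −½ ln(1 − 2P − Q) − ¼ ln(1 − 2Q).
1 − 2P − Q = 0.608455, giving −½ ln(0.608455) = 0.248416.
1 − 2Q = 0.904366, giving −¼ ln(0.904366) = 0.025130.
d = 0.248416 + 0.025130 = 0.273546.
Under a molecular clock d = 2μt, so t = d/(2μ) = 0.273546 / (2 × 0.0391) = 3.50 Myr.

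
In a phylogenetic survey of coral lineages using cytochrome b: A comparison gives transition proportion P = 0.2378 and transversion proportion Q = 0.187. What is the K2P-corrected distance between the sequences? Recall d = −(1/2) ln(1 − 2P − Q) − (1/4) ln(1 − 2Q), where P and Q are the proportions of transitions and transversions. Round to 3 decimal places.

0.660

Under the Kimura two-parameter model, d = −½ ln(1 − 2P − Q) − ¼ ln(1 − 2Q).
1 − 2P − Q = 0.3374, giving −½ ln(0.3374) = 0.543243.
1 − 2Q = 0.626, giving −¼ ln(0.626) = 0.117101.
d = 0.543243 + 0.117101 = 0.660344.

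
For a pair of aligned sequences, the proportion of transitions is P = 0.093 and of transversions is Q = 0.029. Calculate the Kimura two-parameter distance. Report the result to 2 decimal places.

Under the Kimura two-parameter model, d = −½ ln(1 − 2P − Q) − ¼ ln(1 − 2Q).
1 − 2P − Q = 0.785, giving −½ ln(0.785) = 0.121036.
1 − 2Q = 0.942, giving −¼ ln(0.942) = 0.014938.
d = 0.121036 + 0.014938 = 0.135974.

0.14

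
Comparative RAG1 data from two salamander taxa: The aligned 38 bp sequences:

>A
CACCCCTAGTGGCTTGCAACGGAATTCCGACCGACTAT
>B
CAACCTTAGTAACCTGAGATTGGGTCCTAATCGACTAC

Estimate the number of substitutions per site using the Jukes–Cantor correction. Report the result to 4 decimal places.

0.6181

The sequences differ at 16 of 38 sites, so p = 16/38 ≈ 0.421053.
d = −(3/4) ln(1 − 4p/3) = −0.75 ln(1 − 0.561404) = −0.75 ln(0.438596)
  = −0.75 × (-0.824177) = 0.618133 substitutions/site.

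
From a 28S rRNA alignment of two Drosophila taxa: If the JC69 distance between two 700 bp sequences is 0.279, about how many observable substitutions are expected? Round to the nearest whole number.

Invert JC69: p = (3/4)(1 − e^(−4d/3)) = 0.75 × (1 − e^(-0.372)) = 0.75 × (1 − 0.689354) = 0.232985.
Expected differing sites = pL ≈ 0.232985 × 700 = 163.0895 ≈ 163.

163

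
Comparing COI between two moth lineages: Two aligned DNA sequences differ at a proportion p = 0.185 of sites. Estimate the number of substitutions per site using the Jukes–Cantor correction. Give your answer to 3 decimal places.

0.212

d = −(3/4) ln(1 − 4p/3) = −0.75 ln(1 − 0.246667) = −0.75 ln(0.753333)
  = −0.75 × (-0.283248) = 0.212436 substitutions/site.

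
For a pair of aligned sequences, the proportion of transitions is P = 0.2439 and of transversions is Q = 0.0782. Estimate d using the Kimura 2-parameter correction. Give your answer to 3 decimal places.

Under the Kimura two-parameter model, d = −½ ln(1 − 2P − Q) − ¼ ln(1 − 2Q).
1 − 2P − Q = 0.434, giving −½ ln(0.434) = 0.417355.
1 − 2Q = 0.8436, giving −¼ ln(0.8436) = 0.042519.
d = 0.417355 + 0.042519 = 0.459874.

0.460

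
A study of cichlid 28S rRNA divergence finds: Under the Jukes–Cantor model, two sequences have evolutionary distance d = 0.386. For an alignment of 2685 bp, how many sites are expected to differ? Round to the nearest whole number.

810

Invert JC69: p = (3/4)(1 − e^(−4d/3)) = 0.75 × (1 − e^(-0.514667)) = 0.75 × (1 − 0.597700) = 0.301725.
Expected differing sites = pL ≈ 0.301725 × 2685 = 810.131625 ≈ 810.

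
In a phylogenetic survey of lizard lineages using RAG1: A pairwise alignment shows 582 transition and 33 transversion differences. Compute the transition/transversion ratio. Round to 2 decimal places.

17.64

R = 582/33 = 17.636363… ≈ 17.64 (to 2 d.p.).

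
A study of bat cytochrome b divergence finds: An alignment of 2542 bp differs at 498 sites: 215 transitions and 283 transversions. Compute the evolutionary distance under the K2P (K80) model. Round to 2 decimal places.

P = 215/2542 ≈ 0.084579 and Q = 283/2542 ≈ 0.11133.
Under the Kimura two-parameter model, d = −½ ln(1 − 2P − Q) − ¼ ln(1 − 2Q).
1 − 2P − Q = 0.719512, giving −½ ln(0.719512) = 0.164591.
1 − 2Q = 0.77734, giving −¼ ln(0.77734) = 0.062969.
d = 0.164591 + 0.062969 = 0.227560.

0.23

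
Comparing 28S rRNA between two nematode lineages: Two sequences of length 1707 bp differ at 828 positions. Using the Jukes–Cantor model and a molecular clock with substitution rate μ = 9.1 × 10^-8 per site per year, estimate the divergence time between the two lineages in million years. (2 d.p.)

p = 828/1707 ≈ 0.485062.
d = −(3/4) ln(1 − 4p/3) = −0.75 ln(1 − 0.646749) = −0.75 ln(0.353251)
  = −0.75 × (-1.040576) = 0.780432 substitutions/site.
Under a molecular clock d = 2μt, so t = d/(2μ) = 0.780432 / (2 × 9.1 × 10^-8) = 4.29 million years.

4.29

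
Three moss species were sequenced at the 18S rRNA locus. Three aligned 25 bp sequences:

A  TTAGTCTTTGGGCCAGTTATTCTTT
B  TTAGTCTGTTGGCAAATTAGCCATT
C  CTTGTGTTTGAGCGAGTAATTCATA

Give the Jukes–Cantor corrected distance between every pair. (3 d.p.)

A–B: 7/25 sites differ → p = 0.28, d = −0.75 ln(1 − 0.373333) = 0.350505 ≈ 0.351.
A–C: 8/25 sites differ → p = 0.32, d = −0.75 ln(1 − 0.426667) = 0.417216 ≈ 0.417.
B–C: 12/25 sites differ → p = 0.48, d = −0.75 ln(1 − 0.64) = 0.766238 ≈ 0.766.

d(A,B) = 0.351, d(A,C) = 0.417, d(B,C) = 0.766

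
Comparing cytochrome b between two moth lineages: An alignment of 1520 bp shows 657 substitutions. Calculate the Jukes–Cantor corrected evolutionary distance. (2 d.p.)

p = 657/1520 ≈ 0.432237.
d = −(3/4) ln(1 − 4p/3) = −0.75 ln(1 − 0.576316) = −0.75 ln(0.423684)
  = −0.75 × (-0.858767) = 0.644075 substitutions/site.

0.64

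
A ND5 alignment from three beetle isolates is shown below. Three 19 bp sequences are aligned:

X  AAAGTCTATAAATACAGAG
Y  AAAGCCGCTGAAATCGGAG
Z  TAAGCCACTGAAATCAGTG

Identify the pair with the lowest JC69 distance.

X–Y: 7/19 differ, p = 0.368, d = 0.507.
X–Z: 8/19 differ, p = 0.421, d = 0.618.
Y–Z: 4/19 differ, p = 0.211, d = 0.247.
The smallest distance is between Y and Z.

Y and Z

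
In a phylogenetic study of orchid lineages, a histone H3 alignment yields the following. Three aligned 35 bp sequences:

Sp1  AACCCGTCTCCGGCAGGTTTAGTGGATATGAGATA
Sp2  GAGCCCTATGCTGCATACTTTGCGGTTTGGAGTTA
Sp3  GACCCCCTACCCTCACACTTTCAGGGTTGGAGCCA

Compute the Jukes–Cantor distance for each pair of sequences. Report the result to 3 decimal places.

d(Sp1,Sp2) = 0.635, d(Sp1,Sp3) = 0.868, d(Sp2,Sp3) = 0.513

Sp1–Sp2: 15/35 sites differ → p ≈ 0.428571, d = −0.75 ln(1 − 0.571428) = 0.635472 ≈ 0.635.
Sp1–Sp3: 18/35 sites differ → p ≈ 0.514286, d = −0.75 ln(1 − 0.685715) = 0.868091 ≈ 0.868.
Sp2–Sp3: 13/35 sites differ → p ≈ 0.371429, d = −0.75 ln(1 − 0.495239) = 0.512753 ≈ 0.513.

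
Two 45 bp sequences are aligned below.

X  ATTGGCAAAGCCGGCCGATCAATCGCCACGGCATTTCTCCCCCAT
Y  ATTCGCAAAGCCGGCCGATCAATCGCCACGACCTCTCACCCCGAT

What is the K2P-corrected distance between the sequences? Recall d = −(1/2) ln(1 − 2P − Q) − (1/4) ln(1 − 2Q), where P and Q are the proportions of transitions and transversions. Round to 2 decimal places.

0.15

Of 45 sites, 2 differences are transitions and 4 are transversions, so P = 2/45 ≈ 0.044444 and Q = 4/45 ≈ 0.088889.
Under the Kimura two-parameter model, d = −½ ln(1 − 2P − Q) − ¼ ln(1 − 2Q).
1 − 2P − Q = 0.822223, giving −½ ln(0.822223) = 0.097872.
1 − 2Q = 0.822222, giving −¼ ln(0.822222) = 0.048936.
d = 0.097872 + 0.048936 = 0.146808.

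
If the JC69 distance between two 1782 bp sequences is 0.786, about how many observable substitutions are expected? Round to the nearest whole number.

868

Invert JC69: p = (3/4)(1 − e^(−4d/3)) = 0.75 × (1 − e^(-1.048)) = 0.75 × (1 − 0.350638) = 0.487022.
Expected differing sites = pL ≈ 0.487022 × 1782 = 867.873204 ≈ 868.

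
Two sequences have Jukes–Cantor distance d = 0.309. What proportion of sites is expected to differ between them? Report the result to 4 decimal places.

p = (3/4)(1 − e^(−4d/3)) = 0.75 × (1 − e^(-0.412)) = 0.75 × (1 − 0.662324) = 0.253257.

0.2533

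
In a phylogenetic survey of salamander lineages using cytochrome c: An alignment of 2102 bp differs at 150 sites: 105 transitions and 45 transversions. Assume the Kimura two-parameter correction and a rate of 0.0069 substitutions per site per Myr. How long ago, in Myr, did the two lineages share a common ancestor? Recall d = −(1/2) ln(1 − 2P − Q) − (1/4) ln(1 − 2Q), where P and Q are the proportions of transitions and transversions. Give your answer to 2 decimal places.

P = 105/2102 ≈ 0.049952 and Q = 45/2102 ≈ 0.021408.
Under the Kimura two-parameter model, d = −½ ln(1 − 2P − Q) − ¼ ln(1 − 2Q).
1 − 2P − Q = 0.878688, giving −½ ln(0.878688) = 0.064663.
1 − 2Q = 0.957184, giving −¼ ln(0.957184) = 0.010940.
d = 0.064663 + 0.010940 = 0.075603.
Under a molecular clock d = 2μt, so t = d/(2μ) = 0.075603 / (2 × 0.0069) = 5.48 Myr.

5.48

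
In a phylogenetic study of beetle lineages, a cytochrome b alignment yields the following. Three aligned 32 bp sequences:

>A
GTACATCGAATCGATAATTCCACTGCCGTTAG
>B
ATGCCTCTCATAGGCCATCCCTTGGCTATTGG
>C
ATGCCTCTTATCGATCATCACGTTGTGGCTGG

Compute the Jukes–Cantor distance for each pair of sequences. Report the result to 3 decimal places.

A–B: 16/32 sites differ → p = 0.5, d = −0.75 ln(1 − 0.666667) = 0.823960 ≈ 0.824.
A–C: 14/32 sites differ → p = 0.4375, d = −0.75 ln(1 − 0.583333) = 0.656601 ≈ 0.657.
B–C: 11/32 sites differ → p = 0.34375, d = −0.75 ln(1 − 0.458333) = 0.459828 ≈ 0.460.

d(A,B) = 0.824, d(A,C) = 0.657, d(B,C) = 0.460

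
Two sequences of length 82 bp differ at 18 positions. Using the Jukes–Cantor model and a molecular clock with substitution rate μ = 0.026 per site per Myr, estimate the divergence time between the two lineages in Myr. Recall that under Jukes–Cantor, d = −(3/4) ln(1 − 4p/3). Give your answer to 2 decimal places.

p = 18/82 ≈ 0.219512.
d = −(3/4) ln(1 − 4p/3) = −0.75 ln(1 − 0.292683) = −0.75 ln(0.707317)
  = −0.75 × (-0.346276) = 0.259707 substitutions/site.
Under a molecular clock d = 2μt, so t = d/(2μ) = 0.259707 / (2 × 0.026) = 4.99 Myr.

4.99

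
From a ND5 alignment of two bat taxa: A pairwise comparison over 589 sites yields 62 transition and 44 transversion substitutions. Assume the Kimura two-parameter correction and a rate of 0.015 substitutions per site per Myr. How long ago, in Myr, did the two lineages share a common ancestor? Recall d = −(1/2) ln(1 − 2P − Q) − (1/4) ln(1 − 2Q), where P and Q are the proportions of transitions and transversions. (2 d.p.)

P = 62/589 ≈ 0.105263 and Q = 44/589 ≈ 0.074703.
Under the Kimura two-parameter model, d = −½ ln(1 − 2P − Q) − ¼ ln(1 − 2Q).
1 − 2P − Q = 0.714771, giving −½ ln(0.714771) = 0.167897.
1 − 2Q = 0.850594, giving −¼ ln(0.850594) = 0.040455.
d = 0.167897 + 0.040455 = 0.208352.
Under a molecular clock d = 2μt, so t = d/(2μ) = 0.208352 / (2 × 0.015) = 6.95 Myr.

6.95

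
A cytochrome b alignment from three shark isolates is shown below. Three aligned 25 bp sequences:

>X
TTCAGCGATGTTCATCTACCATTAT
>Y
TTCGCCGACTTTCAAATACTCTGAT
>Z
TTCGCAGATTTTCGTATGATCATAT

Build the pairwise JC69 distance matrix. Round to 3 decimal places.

X–Y: 9/25 sites differ → p = 0.36, d = −0.75 ln(1 − 0.48) = 0.490445 ≈ 0.490.
X–Z: 11/25 sites differ → p = 0.44, d = −0.75 ln(1 − 0.586667) = 0.662626 ≈ 0.663.
Y–Z: 8/25 sites differ → p = 0.32, d = −0.75 ln(1 − 0.426667) = 0.417216 ≈ 0.417.

d(X,Y) = 0.490, d(X,Z) = 0.663, d(Y,Z) = 0.417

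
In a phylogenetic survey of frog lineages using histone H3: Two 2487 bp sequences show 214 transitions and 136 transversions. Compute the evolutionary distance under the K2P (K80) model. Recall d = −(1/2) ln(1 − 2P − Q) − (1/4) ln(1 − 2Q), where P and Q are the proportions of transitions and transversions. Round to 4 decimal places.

P = 214/2487 ≈ 0.086047 and Q = 136/2487 ≈ 0.054684.
Under the Kimura two-parameter model, d = −½ ln(1 − 2P − Q) − ¼ ln(1 − 2Q).
1 − 2P − Q = 0.773222, giving −½ ln(0.773222) = 0.128595.
1 − 2Q = 0.890632, giving −¼ ln(0.890632) = 0.028956.
d = 0.128595 + 0.028956 = 0.157551.

0.1576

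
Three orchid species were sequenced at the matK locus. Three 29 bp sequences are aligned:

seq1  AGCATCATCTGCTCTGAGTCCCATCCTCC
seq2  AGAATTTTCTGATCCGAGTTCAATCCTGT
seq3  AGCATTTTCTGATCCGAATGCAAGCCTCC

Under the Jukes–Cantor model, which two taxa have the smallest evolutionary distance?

seq2 and seq3

seq1–seq2: 9/29 differ, p = 0.310, d = 0.401.
seq1–seq3: 8/29 differ, p = 0.276, d = 0.344.
seq2–seq3: 6/29 differ, p = 0.207, d = 0.242.
The smallest distance is between seq2 and seq3.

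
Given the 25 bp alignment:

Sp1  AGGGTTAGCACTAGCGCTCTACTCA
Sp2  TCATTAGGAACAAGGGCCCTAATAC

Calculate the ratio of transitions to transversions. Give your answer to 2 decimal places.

0.30

Transitions are A↔G and C↔T; transversions are all other mismatches.
Transitions: 3. Transversions: 10.
R = 3/10 = 0.30.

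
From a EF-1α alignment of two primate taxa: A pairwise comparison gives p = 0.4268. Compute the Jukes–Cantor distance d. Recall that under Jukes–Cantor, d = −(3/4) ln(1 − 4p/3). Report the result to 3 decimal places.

0.631

d = −(3/4) ln(1 − 4p/3) = −0.75 ln(1 − 0.569067) = −0.75 ln(0.430933)
  = −0.75 × (-0.841803) = 0.631352 substitutions/site.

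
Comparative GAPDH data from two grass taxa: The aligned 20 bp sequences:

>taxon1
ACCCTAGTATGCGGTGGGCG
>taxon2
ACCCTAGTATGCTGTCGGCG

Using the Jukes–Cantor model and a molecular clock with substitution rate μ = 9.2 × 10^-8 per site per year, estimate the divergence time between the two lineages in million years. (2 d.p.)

0.58

The sequences differ at 2 of 20 sites (13, 16), so p = 2/20 = 0.1.
d = −(3/4) ln(1 − 4p/3) = −0.75 ln(1 − 0.133333) = −0.75 ln(0.866667)
  = −0.75 × (-0.143100) = 0.107325 substitutions/site.
Under a molecular clock d = 2μt, so t = d/(2μ) = 0.107325 / (2 × 9.2 × 10^-8) = 0.58 million years.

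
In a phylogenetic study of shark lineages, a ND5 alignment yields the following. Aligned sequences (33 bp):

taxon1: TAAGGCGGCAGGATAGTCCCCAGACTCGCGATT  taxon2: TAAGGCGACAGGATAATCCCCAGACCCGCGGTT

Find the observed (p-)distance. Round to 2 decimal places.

The sequences differ at 4 of 33 positions (sites 8, 16, 26, 31).
p = 4/33 = 0.121212… ≈ 0.12 (to 2 d.p.).

0.12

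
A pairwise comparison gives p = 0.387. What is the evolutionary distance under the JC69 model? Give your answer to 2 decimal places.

d = −(3/4) ln(1 − 4p/3) = −0.75 ln(1 − 0.516) = −0.75 ln(0.484)
  = −0.75 × (-0.725670) = 0.544253 substitutions/site.

0.54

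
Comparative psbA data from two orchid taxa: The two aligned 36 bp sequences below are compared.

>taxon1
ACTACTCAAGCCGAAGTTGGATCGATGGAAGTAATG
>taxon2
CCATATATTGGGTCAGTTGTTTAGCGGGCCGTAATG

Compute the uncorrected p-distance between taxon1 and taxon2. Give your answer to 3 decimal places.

The sequences differ at 18 of 36 positions.
p = 18/36 = 0.500.

0.500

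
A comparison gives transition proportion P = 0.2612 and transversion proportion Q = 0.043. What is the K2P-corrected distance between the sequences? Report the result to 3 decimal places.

Under the Kimura two-parameter model, d = −½ ln(1 − 2P − Q) − ¼ ln(1 − 2Q).
1 − 2P − Q = 0.4346, giving −½ ln(0.4346) = 0.416665.
1 − 2Q = 0.914, giving −¼ ln(0.914) = 0.022481.
d = 0.416665 + 0.022481 = 0.439146.

0.439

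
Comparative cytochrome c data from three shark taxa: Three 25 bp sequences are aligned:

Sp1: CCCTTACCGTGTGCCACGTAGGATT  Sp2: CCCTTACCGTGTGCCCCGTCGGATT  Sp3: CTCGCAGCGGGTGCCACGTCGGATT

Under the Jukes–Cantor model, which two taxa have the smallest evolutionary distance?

Sp1 and Sp2

Sp1–Sp2: 2/25 differ, p = 0.080, d = 0.085.
Sp1–Sp3: 6/25 differ, p = 0.240, d = 0.289.
Sp2–Sp3: 6/25 differ, p = 0.240, d = 0.289.
The smallest distance is between Sp1 and Sp2.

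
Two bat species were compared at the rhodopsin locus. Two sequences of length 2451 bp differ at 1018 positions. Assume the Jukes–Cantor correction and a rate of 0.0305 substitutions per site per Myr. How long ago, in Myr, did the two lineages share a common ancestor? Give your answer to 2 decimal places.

p = 1018/2451 ≈ 0.415341.
d = −(3/4) ln(1 − 4p/3) = −0.75 ln(1 − 0.553788) = −0.75 ln(0.446212)
  = −0.75 × (-0.806961) = 0.605221 substitutions/site.
Under a molecular clock d = 2μt, so t = d/(2μ) = 0.605221 / (2 × 0.0305) = 9.92 Myr.

9.92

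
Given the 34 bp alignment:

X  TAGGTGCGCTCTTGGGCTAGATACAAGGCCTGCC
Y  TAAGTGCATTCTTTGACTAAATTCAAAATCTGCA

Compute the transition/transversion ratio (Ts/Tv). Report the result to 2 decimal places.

2.67

Transitions are A↔G and C↔T; transversions are all other mismatches.
Transitions: 8. Transversions: 3.
R = 8/3 = 2.666666… ≈ 2.67 (to 2 d.p.).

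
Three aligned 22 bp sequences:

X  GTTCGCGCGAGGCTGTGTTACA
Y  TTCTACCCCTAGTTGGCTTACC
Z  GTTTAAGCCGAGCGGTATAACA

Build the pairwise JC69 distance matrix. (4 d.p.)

X–Y: 12/22 sites differ → p ≈ 0.545455, d = −0.75 ln(1 − 0.727273) = 0.974463 ≈ 0.9745.
X–Z: 9/22 sites differ → p ≈ 0.409091, d = −0.75 ln(1 − 0.545455) = 0.591344 ≈ 0.5913.
Y–Z: 11/22 sites differ → p = 0.5, d = −0.75 ln(1 − 0.666667) = 0.823960 ≈ 0.8240.

d(X,Y) = 0.9745, d(X,Z) = 0.5913, d(Y,Z) = 0.8240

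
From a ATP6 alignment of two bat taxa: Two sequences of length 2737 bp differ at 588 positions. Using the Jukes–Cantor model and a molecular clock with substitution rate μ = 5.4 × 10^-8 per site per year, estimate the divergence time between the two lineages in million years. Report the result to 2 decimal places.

p = 588/2737 ≈ 0.214834.
d = −(3/4) ln(1 − 4p/3) = −0.75 ln(1 − 0.286445) = −0.75 ln(0.713555)
  = −0.75 × (-0.337496) = 0.253122 substitutions/site.
Under a molecular clock d = 2μt, so t = d/(2μ) = 0.253122 / (2 × 5.4 × 10^-8) = 2.34 million years.

2.34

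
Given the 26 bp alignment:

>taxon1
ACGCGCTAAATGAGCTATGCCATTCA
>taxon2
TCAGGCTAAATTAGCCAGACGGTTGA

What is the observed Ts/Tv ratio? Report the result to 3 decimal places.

0.667

Transitions are A↔G and C↔T; transversions are all other mismatches.
Transitions: 4. Transversions: 6.
R = 4/6 = 0.666666… ≈ 0.667 (to 3 d.p.).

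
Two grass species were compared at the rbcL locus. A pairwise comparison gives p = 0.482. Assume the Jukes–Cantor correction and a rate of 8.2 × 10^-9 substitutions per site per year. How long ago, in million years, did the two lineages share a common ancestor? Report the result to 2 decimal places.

47.06

d = −(3/4) ln(1 − 4p/3) = −0.75 ln(1 − 0.642667) = −0.75 ln(0.357333)
  = −0.75 × (-1.029087) = 0.771815 substitutions/site.
Under a molecular clock d = 2μt, so t = d/(2μ) = 0.771815 / (2 × 8.2 × 10^-9) = 47.06 million years.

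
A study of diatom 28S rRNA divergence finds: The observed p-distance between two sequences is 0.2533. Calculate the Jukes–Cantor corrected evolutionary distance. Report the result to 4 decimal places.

d = −(3/4) ln(1 − 4p/3) = −0.75 ln(1 − 0.337733) = −0.75 ln(0.662267)
  = −0.75 × (-0.412086) = 0.309065 substitutions/site.

0.3091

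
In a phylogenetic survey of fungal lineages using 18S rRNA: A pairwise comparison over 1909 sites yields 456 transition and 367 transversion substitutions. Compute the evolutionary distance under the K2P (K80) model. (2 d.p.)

P = 456/1909 ≈ 0.238869 and Q = 367/1909 ≈ 0.192247.
Under the Kimura two-parameter model, d = −½ ln(1 − 2P − Q) − ¼ ln(1 − 2Q).
1 − 2P − Q = 0.330015, giving −½ ln(0.330015) = 0.554309.
1 − 2Q = 0.615506, giving −¼ ln(0.615506) = 0.121328.
d = 0.554309 + 0.121328 = 0.675637.

0.68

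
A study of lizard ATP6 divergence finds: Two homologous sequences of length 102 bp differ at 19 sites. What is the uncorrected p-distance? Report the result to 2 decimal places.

p = 19/102 = 0.186274… ≈ 0.19 (to 2 d.p.).

0.19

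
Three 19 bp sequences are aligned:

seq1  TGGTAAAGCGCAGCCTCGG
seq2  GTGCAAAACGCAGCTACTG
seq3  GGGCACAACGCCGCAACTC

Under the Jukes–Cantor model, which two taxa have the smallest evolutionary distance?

seq1–seq2: 7/19 differ, p = 0.368, d = 0.507.
seq1–seq3: 9/19 differ, p = 0.474, d = 0.749.
seq2–seq3: 5/19 differ, p = 0.263, d = 0.324.
The smallest distance is between seq2 and seq3.

seq2 and seq3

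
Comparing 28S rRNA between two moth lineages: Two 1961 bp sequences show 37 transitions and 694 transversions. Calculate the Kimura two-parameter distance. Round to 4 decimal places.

0.5561

P = 37/1961 ≈ 0.018868 and Q = 694/1961 ≈ 0.353901.
Under the Kimura two-parameter model, d = −½ ln(1 − 2P − Q) − ¼ ln(1 − 2Q).
1 − 2P − Q = 0.608363, giving −½ ln(0.608363) = 0.248492.
1 − 2Q = 0.292198, giving −¼ ln(0.292198) = 0.307581.
d = 0.248492 + 0.307581 = 0.556073.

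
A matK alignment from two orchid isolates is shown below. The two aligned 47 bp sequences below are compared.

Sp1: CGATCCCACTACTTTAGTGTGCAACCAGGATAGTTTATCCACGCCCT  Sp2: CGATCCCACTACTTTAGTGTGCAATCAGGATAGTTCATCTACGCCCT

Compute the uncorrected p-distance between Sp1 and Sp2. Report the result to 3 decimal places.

0.064

The sequences differ at 3 of 47 positions (sites 25, 36, 40).
p = 3/47 = 0.063829… ≈ 0.064 (to 3 d.p.).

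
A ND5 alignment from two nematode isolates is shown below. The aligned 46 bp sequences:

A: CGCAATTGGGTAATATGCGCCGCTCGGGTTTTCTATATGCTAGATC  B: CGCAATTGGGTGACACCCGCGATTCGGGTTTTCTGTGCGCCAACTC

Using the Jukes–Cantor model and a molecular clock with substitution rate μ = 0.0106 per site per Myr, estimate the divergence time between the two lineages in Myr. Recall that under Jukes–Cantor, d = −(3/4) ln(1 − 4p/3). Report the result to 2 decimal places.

16.73

The sequences differ at 13 of 46 sites, so p = 13/46 ≈ 0.282609.
d = −(3/4) ln(1 − 4p/3) = −0.75 ln(1 − 0.376812) = −0.75 ln(0.623188)
  = −0.75 × (-0.472907) = 0.354680 substitutions/site.
Under a molecular clock d = 2μt, so t = d/(2μ) = 0.354680 / (2 × 0.0106) = 16.73 Myr.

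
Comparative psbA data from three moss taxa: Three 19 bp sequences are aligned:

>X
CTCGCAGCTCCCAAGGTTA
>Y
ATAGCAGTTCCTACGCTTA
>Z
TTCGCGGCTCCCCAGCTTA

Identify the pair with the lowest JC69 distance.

X–Y: 6/19 differ, p = 0.316, d = 0.410.
X–Z: 4/19 differ, p = 0.211, d = 0.247.
Y–Z: 7/19 differ, p = 0.368, d = 0.507.
The smallest distance is between X and Z.

X and Z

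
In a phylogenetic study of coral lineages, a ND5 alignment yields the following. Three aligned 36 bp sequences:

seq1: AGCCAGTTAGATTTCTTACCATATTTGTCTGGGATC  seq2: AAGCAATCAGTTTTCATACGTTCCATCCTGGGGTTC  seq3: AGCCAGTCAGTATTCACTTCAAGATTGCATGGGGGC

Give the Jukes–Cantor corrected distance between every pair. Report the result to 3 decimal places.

d(seq1,seq2) = 0.673, d(seq1,seq3) = 0.548, d(seq2,seq3) = 0.824

seq1–seq2: 16/36 sites differ → p ≈ 0.444444, d = −0.75 ln(1 − 0.592592) = 0.673455 ≈ 0.673.
seq1–seq3: 14/36 sites differ → p ≈ 0.388889, d = −0.75 ln(1 − 0.518519) = 0.548166 ≈ 0.548.
seq2–seq3: 18/36 sites differ → p = 0.5, d = −0.75 ln(1 − 0.666667) = 0.823960 ≈ 0.824.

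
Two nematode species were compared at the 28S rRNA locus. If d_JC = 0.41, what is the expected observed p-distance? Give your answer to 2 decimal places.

p = (3/4)(1 − e^(−4d/3)) = 0.75 × (1 − e^(-0.546667)) = 0.75 × (1 − 0.578876) = 0.315843.

0.32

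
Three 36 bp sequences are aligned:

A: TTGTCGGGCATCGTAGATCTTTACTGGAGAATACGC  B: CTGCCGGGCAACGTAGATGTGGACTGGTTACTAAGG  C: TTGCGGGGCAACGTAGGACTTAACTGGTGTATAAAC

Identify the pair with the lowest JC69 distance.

A–B: 11/36 differ, p = 0.306, d = 0.392.
A–C: 10/36 differ, p = 0.278, d = 0.347.
B–C: 12/36 differ, p = 0.333, d = 0.441.
The smallest distance is between A and C.

A and C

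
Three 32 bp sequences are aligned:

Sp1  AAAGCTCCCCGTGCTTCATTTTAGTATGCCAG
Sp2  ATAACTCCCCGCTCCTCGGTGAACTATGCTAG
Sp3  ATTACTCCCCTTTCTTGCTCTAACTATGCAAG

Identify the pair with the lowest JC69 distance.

Sp1–Sp2: 11/32 differ, p = 0.344, d = 0.460.
Sp1–Sp3: 11/32 differ, p = 0.344, d = 0.460.
Sp2–Sp3: 10/32 differ, p = 0.313, d = 0.404.
The smallest distance is between Sp2 and Sp3.

Sp2 and Sp3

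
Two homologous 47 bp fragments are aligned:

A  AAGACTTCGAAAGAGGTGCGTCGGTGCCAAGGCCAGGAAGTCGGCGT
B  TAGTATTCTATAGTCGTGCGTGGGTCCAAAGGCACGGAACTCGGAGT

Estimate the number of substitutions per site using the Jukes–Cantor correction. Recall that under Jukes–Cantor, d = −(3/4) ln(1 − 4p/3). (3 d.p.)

0.380

The sequences differ at 14 of 47 sites, so p = 14/47 ≈ 0.297872.
d = −(3/4) ln(1 − 4p/3) = −0.75 ln(1 − 0.397163) = −0.75 ln(0.602837)
  = −0.75 × (-0.506108) = 0.379581 substitutions/site.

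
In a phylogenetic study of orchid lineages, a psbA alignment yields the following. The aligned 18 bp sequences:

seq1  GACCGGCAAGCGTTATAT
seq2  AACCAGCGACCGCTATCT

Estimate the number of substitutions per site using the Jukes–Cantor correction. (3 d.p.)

The sequences differ at 6 of 18 sites (1, 5, 8, 10, 13, 17), so p = 6/18 ≈ 0.333333.
d = −(3/4) ln(1 − 4p/3) = −0.75 ln(1 − 0.444444) = −0.75 ln(0.555556)
  = −0.75 × (-0.587786) = 0.440840 substitutions/site.

0.441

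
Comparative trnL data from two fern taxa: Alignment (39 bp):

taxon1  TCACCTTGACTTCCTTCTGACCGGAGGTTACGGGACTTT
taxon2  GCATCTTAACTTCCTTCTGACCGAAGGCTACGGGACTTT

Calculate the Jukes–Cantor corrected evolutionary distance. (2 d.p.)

The sequences differ at 5 of 39 sites (1, 4, 8, 24, 28), so p = 5/39 ≈ 0.128205.
d = −(3/4) ln(1 − 4p/3) = −0.75 ln(1 − 0.17094) = −0.75 ln(0.82906)
  = −0.75 × (-0.187463) = 0.140597 substitutions/site.

0.14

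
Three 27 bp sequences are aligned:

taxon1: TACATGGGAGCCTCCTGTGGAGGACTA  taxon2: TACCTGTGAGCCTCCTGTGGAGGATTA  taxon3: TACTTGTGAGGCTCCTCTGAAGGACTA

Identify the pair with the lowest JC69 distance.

taxon1 and taxon2

taxon1–taxon2: 3/27 differ, p = 0.111, d = 0.120.
taxon1–taxon3: 5/27 differ, p = 0.185, d = 0.213.
taxon2–taxon3: 5/27 differ, p = 0.185, d = 0.213.
The smallest distance is between taxon1 and taxon2.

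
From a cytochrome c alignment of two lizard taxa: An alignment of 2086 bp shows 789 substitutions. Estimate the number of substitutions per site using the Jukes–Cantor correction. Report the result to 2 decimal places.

0.53

p = 789/2086 ≈ 0.378236.
d = −(3/4) ln(1 − 4p/3) = −0.75 ln(1 − 0.504315) = −0.75 ln(0.495685)
  = −0.75 × (-0.701815) = 0.526361 substitutions/site.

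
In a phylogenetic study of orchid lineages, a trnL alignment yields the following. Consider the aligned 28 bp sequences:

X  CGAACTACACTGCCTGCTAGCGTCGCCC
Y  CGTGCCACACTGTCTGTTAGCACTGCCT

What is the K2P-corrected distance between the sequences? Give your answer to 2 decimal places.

Of 28 sites, 8 differences are transitions and 1 are transversions, so P = 8/28 ≈ 0.285714 and Q = 1/28 ≈ 0.035714.
Under the Kimura two-parameter model, d = −½ ln(1 − 2P − Q) − ¼ ln(1 − 2Q).
1 − 2P − Q = 0.392858, giving −½ ln(0.392858) = 0.467154.
1 − 2Q = 0.928572, giving −¼ ln(0.928572) = 0.018527.
d = 0.467154 + 0.018527 = 0.485681.

0.49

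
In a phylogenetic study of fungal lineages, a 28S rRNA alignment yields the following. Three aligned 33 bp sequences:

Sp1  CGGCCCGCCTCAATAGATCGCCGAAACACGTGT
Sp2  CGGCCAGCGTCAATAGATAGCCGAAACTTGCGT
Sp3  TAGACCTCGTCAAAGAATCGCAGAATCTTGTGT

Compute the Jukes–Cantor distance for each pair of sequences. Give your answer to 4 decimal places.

Sp1–Sp2: 6/33 sites differ → p ≈ 0.181818, d = −0.75 ln(1 − 0.242424) = 0.208224 ≈ 0.2082.
Sp1–Sp3: 12/33 sites differ → p ≈ 0.363636, d = −0.75 ln(1 − 0.484848) = 0.497470 ≈ 0.4975.
Sp2–Sp3: 12/33 sites differ → p ≈ 0.363636, d = −0.75 ln(1 − 0.484848) = 0.497470 ≈ 0.4975.

d(Sp1,Sp2) = 0.2082, d(Sp1,Sp3) = 0.4975, d(Sp2,Sp3) = 0.4975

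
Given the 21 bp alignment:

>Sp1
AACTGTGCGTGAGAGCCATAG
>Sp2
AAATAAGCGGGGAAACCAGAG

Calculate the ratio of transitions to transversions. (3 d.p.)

Transitions are A↔G and C↔T; transversions are all other mismatches.
Transitions: 4. Transversions: 4.
R = 4/4 = 1.000.

1.000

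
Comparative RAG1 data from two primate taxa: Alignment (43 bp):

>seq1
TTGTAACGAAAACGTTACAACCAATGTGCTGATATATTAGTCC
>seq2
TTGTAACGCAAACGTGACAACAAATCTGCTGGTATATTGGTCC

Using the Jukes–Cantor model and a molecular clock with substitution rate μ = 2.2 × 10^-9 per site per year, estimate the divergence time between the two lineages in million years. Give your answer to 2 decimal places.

The sequences differ at 6 of 43 sites (9, 16, 22, 26, 32, 39), so p = 6/43 ≈ 0.139535.
d = −(3/4) ln(1 − 4p/3) = −0.75 ln(1 − 0.186047) = −0.75 ln(0.813953)
  = −0.75 × (-0.205853) = 0.154390 substitutions/site.
Under a molecular clock d = 2μt, so t = d/(2μ) = 0.154390 / (2 × 2.2 × 10^-9) = 35.09 million years.

35.09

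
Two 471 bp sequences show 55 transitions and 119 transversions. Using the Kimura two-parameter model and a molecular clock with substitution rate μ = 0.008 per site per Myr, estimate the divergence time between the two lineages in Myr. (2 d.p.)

31.81

P = 55/471 ≈ 0.116773 and Q = 119/471 ≈ 0.252654.
Under the Kimura two-parameter model, d = −½ ln(1 − 2P − Q) − ¼ ln(1 − 2Q).
1 − 2P − Q = 0.5138, giving −½ ln(0.5138) = 0.332961.
1 − 2Q = 0.494692, giving −¼ ln(0.494692) = 0.175955.
d = 0.332961 + 0.175955 = 0.508916.
Under a molecular clock d = 2μt, so t = d/(2μ) = 0.508916 / (2 × 0.008) = 31.81 Myr.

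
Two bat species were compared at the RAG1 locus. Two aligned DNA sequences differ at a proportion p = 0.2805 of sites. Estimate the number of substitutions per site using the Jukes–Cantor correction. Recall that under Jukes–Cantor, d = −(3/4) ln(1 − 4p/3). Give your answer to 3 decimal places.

d = −(3/4) ln(1 − 4p/3) = −0.75 ln(1 − 0.374) = −0.75 ln(0.626)
  = −0.75 × (-0.468405) = 0.351304 substitutions/site.

0.351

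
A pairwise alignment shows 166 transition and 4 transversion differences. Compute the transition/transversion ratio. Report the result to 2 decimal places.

41.50

R = 166/4 = 41.50.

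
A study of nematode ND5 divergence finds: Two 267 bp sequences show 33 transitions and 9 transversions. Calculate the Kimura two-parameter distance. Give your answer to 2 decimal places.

P = 33/267 ≈ 0.123596 and Q = 9/267 ≈ 0.033708.
Under the Kimura two-parameter model, d = −½ ln(1 − 2P − Q) − ¼ ln(1 − 2Q).
1 − 2P − Q = 0.7191, giving −½ ln(0.7191) = 0.164877.
1 − 2Q = 0.932584, giving −¼ ln(0.932584) = 0.017449.
d = 0.164877 + 0.017449 = 0.182326.

0.18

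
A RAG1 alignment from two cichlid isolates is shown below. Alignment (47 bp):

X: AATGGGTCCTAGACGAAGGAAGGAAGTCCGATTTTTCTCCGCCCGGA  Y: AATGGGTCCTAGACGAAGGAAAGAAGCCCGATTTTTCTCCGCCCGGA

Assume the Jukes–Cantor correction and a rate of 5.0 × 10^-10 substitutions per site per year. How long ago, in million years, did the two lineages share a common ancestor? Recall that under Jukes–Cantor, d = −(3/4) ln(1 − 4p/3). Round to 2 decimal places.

43.81

The sequences differ at 2 of 47 sites (22, 27), so p = 2/47 ≈ 0.042553.
d = −(3/4) ln(1 − 4p/3) = −0.75 ln(1 − 0.056737) = −0.75 ln(0.943263)
  = −0.75 × (-0.058410) = 0.043808 substitutions/site.
Under a molecular clock d = 2μt, so t = d/(2μ) = 0.043808 / (2 × 5.0 × 10^-10) = 43.81 million years.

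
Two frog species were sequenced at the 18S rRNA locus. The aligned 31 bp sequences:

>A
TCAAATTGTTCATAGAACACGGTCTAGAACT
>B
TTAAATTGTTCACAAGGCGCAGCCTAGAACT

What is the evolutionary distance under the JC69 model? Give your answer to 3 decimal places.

The sequences differ at 8 of 31 sites (2, 13, 15, 16, 17, 19, 21, 23), so p = 8/31 ≈ 0.258065.
d = −(3/4) ln(1 − 4p/3) = −0.75 ln(1 − 0.344087) = −0.75 ln(0.655913)
  = −0.75 × (-0.421727) = 0.316295 substitutions/site.

0.316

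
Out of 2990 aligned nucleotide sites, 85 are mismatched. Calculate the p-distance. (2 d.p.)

p = 85/2990 = 0.028428… ≈ 0.03 (to 2 d.p.).

0.03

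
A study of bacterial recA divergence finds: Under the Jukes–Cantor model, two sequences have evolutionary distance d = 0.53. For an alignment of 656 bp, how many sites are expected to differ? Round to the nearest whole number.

249

Invert JC69: p = (3/4)(1 − e^(−4d/3)) = 0.75 × (1 − e^(-0.706667)) = 0.75 × (1 − 0.493286) = 0.380036.
Expected differing sites = pL ≈ 0.380036 × 656 = 249.303616 ≈ 249.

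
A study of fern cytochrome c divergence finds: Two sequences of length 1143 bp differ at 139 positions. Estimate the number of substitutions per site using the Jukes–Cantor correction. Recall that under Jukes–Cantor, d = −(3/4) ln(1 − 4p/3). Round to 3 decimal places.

0.133

p = 139/1143 ≈ 0.12161.
d = −(3/4) ln(1 − 4p/3) = −0.75 ln(1 − 0.162147) = −0.75 ln(0.837853)
  = −0.75 × (-0.176913) = 0.132685 substitutions/site.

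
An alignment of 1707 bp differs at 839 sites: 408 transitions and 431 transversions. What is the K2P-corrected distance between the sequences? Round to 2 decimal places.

P = 408/1707 ≈ 0.239016 and Q = 431/1707 ≈ 0.25249.
Under the Kimura two-parameter model, d = −½ ln(1 − 2P − Q) − ¼ ln(1 − 2Q).
1 − 2P − Q = 0.269478, giving −½ ln(0.269478) = 0.655634.
1 − 2Q = 0.49502, giving −¼ ln(0.49502) = 0.175789.
d = 0.655634 + 0.175789 = 0.831423.

0.83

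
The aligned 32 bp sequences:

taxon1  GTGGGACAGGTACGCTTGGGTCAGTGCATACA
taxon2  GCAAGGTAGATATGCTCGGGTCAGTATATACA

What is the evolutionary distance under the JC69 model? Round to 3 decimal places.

0.404

The sequences differ at 10 of 32 sites (2, 3, 4, 6, 7, 10, 13, 17, 26, 27), so p = 10/32 = 0.3125.
d = −(3/4) ln(1 − 4p/3) = −0.75 ln(1 − 0.416667) = −0.75 ln(0.583333)
  = −0.75 × (-0.538997) = 0.404248 substitutions/site.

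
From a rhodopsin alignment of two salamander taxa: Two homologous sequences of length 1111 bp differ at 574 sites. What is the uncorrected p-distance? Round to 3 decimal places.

p = 574/1111 = 0.516651… ≈ 0.517 (to 3 d.p.).

0.517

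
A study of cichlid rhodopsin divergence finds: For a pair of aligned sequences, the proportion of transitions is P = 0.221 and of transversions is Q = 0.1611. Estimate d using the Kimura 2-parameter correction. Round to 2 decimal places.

Under the Kimura two-parameter model, d = −½ ln(1 − 2P − Q) − ¼ ln(1 − 2Q).
1 − 2P − Q = 0.3969, giving −½ ln(0.3969) = 0.462035.
1 − 2Q = 0.6778, giving −¼ ln(0.6778) = 0.097226.
d = 0.462035 + 0.097226 = 0.559261.

0.56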